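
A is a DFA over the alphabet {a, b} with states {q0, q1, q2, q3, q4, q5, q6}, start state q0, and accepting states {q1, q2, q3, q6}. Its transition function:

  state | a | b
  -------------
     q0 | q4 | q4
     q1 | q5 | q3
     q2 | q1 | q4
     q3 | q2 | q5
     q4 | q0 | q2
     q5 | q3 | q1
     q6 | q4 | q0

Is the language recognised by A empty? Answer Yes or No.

The string ab is accepted: the run q0 → q4 → q2 ends in the accepting state q2.
Since at least one string is accepted, L(A) is not empty.

No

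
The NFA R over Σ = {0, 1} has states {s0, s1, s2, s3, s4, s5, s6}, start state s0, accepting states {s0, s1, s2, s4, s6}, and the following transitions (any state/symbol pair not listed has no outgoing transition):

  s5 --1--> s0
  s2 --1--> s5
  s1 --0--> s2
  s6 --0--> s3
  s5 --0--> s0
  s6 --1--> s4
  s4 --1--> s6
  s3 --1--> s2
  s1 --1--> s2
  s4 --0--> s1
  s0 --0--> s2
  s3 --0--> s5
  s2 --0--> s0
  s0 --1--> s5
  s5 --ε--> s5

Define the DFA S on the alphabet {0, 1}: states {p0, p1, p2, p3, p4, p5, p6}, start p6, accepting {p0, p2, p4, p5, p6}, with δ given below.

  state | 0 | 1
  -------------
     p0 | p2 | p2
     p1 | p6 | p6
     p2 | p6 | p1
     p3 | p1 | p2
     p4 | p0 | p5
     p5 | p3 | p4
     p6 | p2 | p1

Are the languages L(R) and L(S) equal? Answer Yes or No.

Yes

Exploring the product automaton R × S from the start pair (s0, p6), following both machines on each input symbol, reaches 3 state pairs: (s0, p6), (s2, p2), (s5, p1).
R accepts in {s0, s1, s2, s4, s6} and S accepts in {p0, p2, p4, p5, p6}. In every reachable pair the two components are either both accepting — (s0, p6), (s2, p2) — or both non-accepting, so no string is accepted by exactly one of the machines: L(R) \ L(S) and L(S) \ L(R) are both empty.
Hence every string is accepted by R iff it is accepted by S, and the two languages coincide.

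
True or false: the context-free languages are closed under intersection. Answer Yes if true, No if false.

No

{aⁿbⁿcᵐ : m,n≥0} and {aᵐbⁿcⁿ : m,n≥0} are both context-free, but their intersection {aⁿbⁿcⁿ : n≥0} is not (pumping lemma).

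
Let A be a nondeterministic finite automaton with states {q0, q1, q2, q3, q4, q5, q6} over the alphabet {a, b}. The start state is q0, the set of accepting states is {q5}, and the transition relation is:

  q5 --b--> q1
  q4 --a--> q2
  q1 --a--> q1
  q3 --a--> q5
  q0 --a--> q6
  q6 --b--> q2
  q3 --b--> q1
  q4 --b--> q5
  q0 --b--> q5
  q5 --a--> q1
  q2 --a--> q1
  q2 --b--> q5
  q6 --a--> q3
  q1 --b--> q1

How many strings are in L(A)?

3

The useful subgraph on states {q0, q2, q3, q5, q6} is acyclic, so L(A) is finite; the longest accepting path visits 4 useful states, giving maximum string length 3.
Counting accepting paths from q0 by length: 1 of length 1, 2 of length 3. Total 3.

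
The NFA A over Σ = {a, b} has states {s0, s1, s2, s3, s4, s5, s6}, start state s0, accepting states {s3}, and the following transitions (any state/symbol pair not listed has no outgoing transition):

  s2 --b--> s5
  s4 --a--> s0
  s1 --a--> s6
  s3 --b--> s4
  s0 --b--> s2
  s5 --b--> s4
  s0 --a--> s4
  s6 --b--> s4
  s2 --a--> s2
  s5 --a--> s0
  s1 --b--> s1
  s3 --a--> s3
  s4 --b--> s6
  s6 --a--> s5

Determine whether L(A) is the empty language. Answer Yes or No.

Yes

The states reachable from the start state are {s0, s2, s4, s5, s6}.
None of the accepting states {s3} is reachable, so no string is accepted and L(A) = ∅.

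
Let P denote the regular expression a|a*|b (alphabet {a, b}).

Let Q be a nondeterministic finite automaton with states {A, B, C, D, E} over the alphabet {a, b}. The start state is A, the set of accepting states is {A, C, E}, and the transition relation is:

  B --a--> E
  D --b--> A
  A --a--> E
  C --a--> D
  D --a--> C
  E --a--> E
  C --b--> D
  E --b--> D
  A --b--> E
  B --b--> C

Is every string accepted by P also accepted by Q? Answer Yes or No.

Yes

Converting the expression P to a DFA (subset construction, then merging equivalent states) gives the minimal DFA with states {p0, p1, p2, p3}, start state p0, accepting states {p0, p1, p2} and transitions p0: a→p1, b→p2; p1: a→p1, b→p3; p2: a→p3, b→p3; p3: a→p3, b→p3.
Exploring the product automaton P × Q from the start pair (p0, A), following both machines on each input symbol, reaches 7 state pairs: (p0, A), (p1, E), (p2, E), (p3, D), (p3, E), (p3, C), (p3, A).
P accepts in {p0, p1, p2} and Q accepts in {A, C, E}. The reachable pairs whose P-component is accepting are (p0, A), (p1, E), (p2, E); in each of them the Q-component is accepting too, so the product for L(P) \ L(Q) (P-component accepting, Q-component rejecting) has no reachable accepting pair and the difference is empty.
Hence every string in L(P) is also in L(Q).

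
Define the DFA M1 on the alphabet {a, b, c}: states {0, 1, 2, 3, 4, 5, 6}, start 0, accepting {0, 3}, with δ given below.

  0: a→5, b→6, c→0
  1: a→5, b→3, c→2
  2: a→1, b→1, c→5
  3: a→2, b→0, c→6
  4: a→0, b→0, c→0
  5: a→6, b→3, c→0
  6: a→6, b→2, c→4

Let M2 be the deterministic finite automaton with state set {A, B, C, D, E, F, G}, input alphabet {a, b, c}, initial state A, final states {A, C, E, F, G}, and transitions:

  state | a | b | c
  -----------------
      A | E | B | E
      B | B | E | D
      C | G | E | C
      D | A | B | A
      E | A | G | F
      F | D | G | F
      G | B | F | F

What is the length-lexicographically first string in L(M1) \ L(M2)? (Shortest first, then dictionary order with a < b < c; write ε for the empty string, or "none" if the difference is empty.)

bcb

The string bcb is accepted by M1 but not by M2.
No shorter string lies in the difference, and bcb is the lexicographically first length-3 string in L(M1) \ L(M2).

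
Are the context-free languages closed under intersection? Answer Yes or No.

{aⁿbⁿcᵐ : m,n≥0} and {aᵐbⁿcⁿ : m,n≥0} are both context-free, but their intersection {aⁿbⁿcⁿ : n≥0} is not (pumping lemma).

No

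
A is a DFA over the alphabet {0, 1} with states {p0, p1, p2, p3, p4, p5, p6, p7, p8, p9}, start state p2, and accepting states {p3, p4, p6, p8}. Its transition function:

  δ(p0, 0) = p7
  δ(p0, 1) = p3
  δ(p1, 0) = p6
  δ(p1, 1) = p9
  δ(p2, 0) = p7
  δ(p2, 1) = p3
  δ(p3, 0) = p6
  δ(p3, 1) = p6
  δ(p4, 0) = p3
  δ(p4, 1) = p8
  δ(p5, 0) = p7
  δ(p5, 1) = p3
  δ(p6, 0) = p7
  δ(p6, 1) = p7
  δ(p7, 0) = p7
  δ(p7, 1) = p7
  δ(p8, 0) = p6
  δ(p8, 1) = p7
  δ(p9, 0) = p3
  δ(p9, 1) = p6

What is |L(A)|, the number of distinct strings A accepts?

The useful subgraph on states {p2, p3, p6} is acyclic, so L(A) is finite; the longest accepting path visits 3 useful states, giving maximum string length 2.
Counting accepting paths from p2 by length: 1 of length 1, 2 of length 2. Total 3.

3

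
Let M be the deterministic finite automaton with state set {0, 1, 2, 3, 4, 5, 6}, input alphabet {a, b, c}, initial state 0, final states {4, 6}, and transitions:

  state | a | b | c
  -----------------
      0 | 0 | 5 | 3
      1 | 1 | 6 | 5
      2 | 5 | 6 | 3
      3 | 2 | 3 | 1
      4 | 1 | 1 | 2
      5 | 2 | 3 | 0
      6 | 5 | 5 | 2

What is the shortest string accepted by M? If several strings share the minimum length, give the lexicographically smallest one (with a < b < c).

bab

A breadth-first search from 0 reaches an accepting state first via the path 0 → 5 → 2 → 6 on input bab.
No string of length < 3 is accepted (BFS exhausts all shorter strings without reaching an accepting state), and bab is the lexicographically least accepting string of length 3.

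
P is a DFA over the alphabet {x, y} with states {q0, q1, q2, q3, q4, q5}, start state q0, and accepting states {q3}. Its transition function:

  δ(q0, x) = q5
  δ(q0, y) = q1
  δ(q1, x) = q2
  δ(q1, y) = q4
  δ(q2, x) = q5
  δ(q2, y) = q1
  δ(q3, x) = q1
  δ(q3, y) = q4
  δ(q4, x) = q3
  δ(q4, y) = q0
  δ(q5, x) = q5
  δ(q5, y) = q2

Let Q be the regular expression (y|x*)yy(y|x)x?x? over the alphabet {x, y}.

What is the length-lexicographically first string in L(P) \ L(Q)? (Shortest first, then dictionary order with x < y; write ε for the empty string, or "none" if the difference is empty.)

The string yxyyx is accepted by P but not by Q.
No shorter string lies in the difference, and yxyyx is the lexicographically first length-5 string in L(P) \ L(Q).

yxyyx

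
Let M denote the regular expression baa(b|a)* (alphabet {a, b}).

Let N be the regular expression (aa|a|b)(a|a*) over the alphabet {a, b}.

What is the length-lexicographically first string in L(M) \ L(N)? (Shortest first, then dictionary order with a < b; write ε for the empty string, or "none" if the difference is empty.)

The string baab is accepted by M but not by N.
No shorter string lies in the difference, and baab is the lexicographically first length-4 string in L(M) \ L(N).

baab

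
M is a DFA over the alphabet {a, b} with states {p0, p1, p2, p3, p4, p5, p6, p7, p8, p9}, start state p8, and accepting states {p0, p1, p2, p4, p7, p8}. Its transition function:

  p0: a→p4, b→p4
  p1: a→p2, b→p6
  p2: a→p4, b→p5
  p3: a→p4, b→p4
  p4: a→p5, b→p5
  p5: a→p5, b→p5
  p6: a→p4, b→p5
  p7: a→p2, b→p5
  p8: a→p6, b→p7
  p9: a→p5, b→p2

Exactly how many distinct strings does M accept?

The useful subgraph on states {p2, p4, p6, p7, p8} is acyclic, so L(M) is finite; the longest accepting path visits 4 useful states, giving maximum string length 3.
Counting accepting paths from p8 by length: 1 of length 0, 1 of length 1, 2 of length 2, 1 of length 3. Total 5.

5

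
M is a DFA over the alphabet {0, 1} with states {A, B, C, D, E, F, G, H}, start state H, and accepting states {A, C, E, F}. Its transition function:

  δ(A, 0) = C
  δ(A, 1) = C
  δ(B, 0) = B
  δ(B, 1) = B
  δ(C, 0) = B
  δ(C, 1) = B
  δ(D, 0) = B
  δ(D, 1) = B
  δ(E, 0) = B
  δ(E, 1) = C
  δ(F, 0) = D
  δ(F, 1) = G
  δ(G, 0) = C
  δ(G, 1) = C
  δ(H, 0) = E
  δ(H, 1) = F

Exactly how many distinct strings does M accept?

5

The useful subgraph on states {C, E, F, G, H} is acyclic, so L(M) is finite; the longest accepting path visits 4 useful states, giving maximum string length 3.
Counting accepting paths from H by length: 2 of length 1, 1 of length 2, 2 of length 3. Total 5.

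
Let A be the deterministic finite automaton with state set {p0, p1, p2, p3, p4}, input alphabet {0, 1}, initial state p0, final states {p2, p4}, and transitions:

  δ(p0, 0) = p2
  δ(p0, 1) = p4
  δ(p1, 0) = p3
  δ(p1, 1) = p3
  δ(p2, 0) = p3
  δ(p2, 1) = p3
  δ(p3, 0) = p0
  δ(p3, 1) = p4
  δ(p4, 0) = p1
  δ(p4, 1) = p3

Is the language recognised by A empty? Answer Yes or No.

No

The string 0 is accepted: the run p0 → p2 ends in the accepting state p2.
Since at least one string is accepted, L(A) is not empty.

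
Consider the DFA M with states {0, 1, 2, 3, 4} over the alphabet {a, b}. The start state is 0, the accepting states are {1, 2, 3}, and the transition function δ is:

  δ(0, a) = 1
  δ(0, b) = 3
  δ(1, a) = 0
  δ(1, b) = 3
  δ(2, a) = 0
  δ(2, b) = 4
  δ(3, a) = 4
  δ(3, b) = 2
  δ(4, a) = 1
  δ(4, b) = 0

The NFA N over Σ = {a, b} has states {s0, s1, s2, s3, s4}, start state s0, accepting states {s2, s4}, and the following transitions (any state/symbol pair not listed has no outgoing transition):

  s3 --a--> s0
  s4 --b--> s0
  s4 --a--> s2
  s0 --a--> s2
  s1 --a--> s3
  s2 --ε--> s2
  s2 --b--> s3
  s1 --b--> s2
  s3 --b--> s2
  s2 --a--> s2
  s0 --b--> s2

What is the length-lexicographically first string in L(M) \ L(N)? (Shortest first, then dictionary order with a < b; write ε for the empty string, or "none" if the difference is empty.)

ab

The string ab is accepted by M but not by N.
No shorter string lies in the difference, and ab is the lexicographically first length-2 string in L(M) \ L(N).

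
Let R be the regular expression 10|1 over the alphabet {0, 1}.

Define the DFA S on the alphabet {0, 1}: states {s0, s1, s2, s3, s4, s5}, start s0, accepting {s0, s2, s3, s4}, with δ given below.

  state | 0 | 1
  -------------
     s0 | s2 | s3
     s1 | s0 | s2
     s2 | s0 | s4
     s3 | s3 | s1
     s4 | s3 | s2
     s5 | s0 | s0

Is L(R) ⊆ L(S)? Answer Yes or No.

Converting the expression R to a DFA (subset construction, then merging equivalent states) gives the minimal DFA with states {r0, r1, r2, r3}, start state r0, accepting states {r2, r3} and transitions r0: 0→r1, 1→r2; r1: 0→r1, 1→r1; r2: 0→r3, 1→r1; r3: 0→r1, 1→r1.
Exploring the product automaton R × S from the start pair (r0, s0), following both machines on each input symbol, reaches 8 state pairs: (r0, s0), (r1, s2), (r2, s3), (r1, s0), (r1, s4), (r3, s3), (r1, s1), (r1, s3).
R accepts in {r2, r3} and S accepts in {s0, s2, s3, s4}. The reachable pairs whose R-component is accepting are (r2, s3), (r3, s3); in each of them the S-component is accepting too, so the product for L(R) \ L(S) (R-component accepting, S-component rejecting) has no reachable accepting pair and the difference is empty.
Hence every string in L(R) is also in L(S).

Yes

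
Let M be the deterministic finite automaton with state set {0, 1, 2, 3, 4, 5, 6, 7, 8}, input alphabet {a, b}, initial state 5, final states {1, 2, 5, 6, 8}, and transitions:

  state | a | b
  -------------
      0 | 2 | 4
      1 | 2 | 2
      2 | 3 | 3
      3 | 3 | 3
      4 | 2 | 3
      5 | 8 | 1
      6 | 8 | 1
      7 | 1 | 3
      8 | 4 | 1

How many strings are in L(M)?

The useful subgraph on states {1, 2, 4, 5, 8} is acyclic, so L(M) is finite; the longest accepting path visits 4 useful states, giving maximum string length 3.
Counting accepting paths from 5 by length: 1 of length 0, 2 of length 1, 3 of length 2, 3 of length 3. Total 9.

9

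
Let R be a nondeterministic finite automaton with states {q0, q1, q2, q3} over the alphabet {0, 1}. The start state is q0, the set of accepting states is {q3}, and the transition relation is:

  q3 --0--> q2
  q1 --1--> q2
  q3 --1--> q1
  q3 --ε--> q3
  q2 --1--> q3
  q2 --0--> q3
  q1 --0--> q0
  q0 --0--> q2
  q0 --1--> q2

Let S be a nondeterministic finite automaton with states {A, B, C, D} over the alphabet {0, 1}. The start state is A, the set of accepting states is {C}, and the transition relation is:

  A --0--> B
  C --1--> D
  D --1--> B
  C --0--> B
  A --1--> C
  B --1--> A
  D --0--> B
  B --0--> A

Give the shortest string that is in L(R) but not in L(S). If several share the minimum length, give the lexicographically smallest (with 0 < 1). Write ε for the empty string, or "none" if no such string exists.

The string 00 is accepted by R but not by S.
No shorter string lies in the difference, and 00 is the lexicographically first length-2 string in L(R) \ L(S).

00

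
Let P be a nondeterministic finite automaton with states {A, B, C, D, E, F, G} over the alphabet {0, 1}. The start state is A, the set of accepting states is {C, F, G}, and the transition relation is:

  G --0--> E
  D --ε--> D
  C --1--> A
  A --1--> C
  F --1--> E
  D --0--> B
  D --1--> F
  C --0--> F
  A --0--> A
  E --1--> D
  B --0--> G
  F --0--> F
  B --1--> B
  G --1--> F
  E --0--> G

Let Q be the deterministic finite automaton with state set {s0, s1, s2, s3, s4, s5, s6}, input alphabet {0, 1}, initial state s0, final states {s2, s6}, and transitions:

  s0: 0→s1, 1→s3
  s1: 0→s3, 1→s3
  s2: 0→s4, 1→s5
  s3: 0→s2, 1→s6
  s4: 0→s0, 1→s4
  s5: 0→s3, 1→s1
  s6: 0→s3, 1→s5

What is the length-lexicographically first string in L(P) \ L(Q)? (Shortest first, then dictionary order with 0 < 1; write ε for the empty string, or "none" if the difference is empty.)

The string 1 is accepted by P but not by Q.
No shorter string lies in the difference, and 1 is the lexicographically first length-1 string in L(P) \ L(Q).

1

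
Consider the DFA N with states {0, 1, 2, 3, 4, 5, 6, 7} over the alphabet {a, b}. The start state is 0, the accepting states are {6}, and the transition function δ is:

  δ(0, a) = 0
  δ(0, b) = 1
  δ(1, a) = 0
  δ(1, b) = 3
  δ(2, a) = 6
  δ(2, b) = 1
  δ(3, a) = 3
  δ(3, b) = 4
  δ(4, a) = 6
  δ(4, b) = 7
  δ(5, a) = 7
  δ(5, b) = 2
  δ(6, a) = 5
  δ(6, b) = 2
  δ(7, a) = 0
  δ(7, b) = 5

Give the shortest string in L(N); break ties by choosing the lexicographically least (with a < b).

bbba

A breadth-first search from 0 reaches an accepting state first via the path 0 → 1 → 3 → 4 → 6 on input bbba.
No string of length < 4 is accepted (BFS exhausts all shorter strings without reaching an accepting state), and bbba is the lexicographically least accepting string of length 4.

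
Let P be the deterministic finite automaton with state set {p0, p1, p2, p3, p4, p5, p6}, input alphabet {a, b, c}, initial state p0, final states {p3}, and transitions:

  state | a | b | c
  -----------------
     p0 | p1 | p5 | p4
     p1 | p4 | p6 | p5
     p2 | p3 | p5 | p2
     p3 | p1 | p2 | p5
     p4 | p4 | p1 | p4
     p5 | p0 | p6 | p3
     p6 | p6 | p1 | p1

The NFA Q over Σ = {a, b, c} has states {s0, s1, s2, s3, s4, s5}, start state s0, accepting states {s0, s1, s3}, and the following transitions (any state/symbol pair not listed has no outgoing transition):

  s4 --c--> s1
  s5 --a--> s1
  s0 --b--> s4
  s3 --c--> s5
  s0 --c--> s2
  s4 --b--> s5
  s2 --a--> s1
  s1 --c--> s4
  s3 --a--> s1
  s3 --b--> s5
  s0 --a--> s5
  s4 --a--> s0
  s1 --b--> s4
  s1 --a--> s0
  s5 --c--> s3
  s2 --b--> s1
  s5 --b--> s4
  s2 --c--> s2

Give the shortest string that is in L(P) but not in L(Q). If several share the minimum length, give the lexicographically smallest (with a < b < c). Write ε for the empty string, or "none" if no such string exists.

acc

The string acc is accepted by P but not by Q.
No shorter string lies in the difference, and acc is the lexicographically first length-3 string in L(P) \ L(Q).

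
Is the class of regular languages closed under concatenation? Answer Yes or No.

Yes

If R₁ and R₂ are regular expressions for the two languages then R₁R₂ denotes L₁L₂; on automata, add ε-moves from every accepting state of an NFA for L₁ to the start state of an NFA for L₂ and keep only the second machine's accepting states.
So the regular languages are closed under concatenation.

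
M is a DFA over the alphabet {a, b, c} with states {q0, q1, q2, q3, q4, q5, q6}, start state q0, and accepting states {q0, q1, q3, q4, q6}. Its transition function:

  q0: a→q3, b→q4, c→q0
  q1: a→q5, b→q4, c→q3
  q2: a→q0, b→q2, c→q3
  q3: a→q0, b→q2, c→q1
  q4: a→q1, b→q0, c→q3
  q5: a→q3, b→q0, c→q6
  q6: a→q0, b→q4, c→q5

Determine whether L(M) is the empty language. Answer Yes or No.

The empty string ε is accepted: the run q0 ends in the accepting state q0.
Since at least one string is accepted, L(M) is not empty.

No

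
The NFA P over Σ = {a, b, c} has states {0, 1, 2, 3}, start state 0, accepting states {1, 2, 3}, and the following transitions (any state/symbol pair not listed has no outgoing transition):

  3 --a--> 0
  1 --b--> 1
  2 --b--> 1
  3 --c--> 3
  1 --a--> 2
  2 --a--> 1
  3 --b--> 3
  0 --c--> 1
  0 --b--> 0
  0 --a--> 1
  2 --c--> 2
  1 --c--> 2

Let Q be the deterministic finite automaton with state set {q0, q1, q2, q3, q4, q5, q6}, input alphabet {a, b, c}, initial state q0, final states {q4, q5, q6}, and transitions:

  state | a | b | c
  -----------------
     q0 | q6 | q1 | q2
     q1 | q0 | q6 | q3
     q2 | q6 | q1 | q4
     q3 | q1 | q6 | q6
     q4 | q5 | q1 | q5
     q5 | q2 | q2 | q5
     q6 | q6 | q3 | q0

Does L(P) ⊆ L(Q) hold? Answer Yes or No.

No

The string c is in L(P) but not in L(Q).
So L(P) ⊄ L(Q).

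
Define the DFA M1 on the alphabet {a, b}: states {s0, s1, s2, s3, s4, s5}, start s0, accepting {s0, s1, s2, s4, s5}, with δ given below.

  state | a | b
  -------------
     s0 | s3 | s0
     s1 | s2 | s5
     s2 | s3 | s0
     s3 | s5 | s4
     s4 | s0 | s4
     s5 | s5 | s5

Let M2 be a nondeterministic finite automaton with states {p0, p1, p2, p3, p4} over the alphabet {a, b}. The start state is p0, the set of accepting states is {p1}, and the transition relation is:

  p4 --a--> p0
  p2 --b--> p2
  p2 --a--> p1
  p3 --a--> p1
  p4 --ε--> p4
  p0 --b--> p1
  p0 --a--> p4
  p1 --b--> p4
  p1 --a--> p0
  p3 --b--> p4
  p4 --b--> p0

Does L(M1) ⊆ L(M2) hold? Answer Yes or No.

No

The empty string ε is in L(M1) but not in L(M2).
So L(M1) ⊄ L(M2).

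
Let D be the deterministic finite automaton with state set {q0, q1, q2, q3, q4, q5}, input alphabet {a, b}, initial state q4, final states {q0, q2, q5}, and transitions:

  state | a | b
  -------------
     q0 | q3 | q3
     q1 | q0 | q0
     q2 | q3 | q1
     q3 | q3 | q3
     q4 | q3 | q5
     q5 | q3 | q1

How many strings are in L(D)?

3

The useful subgraph on states {q0, q1, q4, q5} is acyclic, so L(D) is finite; the longest accepting path visits 4 useful states, giving maximum string length 3.
Counting accepting paths from q4 by length: 1 of length 1, 2 of length 3. Total 3.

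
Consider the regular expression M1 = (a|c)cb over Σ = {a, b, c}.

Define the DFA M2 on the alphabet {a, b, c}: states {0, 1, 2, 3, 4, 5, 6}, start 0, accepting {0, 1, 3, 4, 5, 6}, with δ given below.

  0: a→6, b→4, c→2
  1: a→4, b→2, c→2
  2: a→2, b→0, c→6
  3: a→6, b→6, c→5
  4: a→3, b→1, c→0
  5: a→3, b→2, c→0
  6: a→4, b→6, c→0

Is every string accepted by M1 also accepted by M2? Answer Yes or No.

Yes

Converting the expression M1 to a DFA (subset construction, then merging equivalent states) gives the minimal DFA with states {r0, r1, r2, r3, r4}, start state r0, accepting states {r4} and transitions r0: a→r1, b→r2, c→r1; r1: a→r2, b→r2, c→r3; r2: a→r2, b→r2, c→r2; r3: a→r2, b→r4, c→r2; r4: a→r2, b→r2, c→r2.
Exploring the product automaton M1 × M2 from the start pair (r0, 0), following both machines on each input symbol, reaches 14 state pairs: (r0, 0), (r1, 6), (r2, 4), (r1, 2), (r2, 6), (r3, 0), (r2, 3), (r2, 1), (r2, 0), (r2, 2), (r3, 6), (r4, 4), (r2, 5), (r4, 6).
M1 accepts in {r4} and M2 accepts in {0, 1, 3, 4, 5, 6}. The reachable pairs whose M1-component is accepting are (r4, 4), (r4, 6); in each of them the M2-component is accepting too, so the product for L(M1) \ L(M2) (M1-component accepting, M2-component rejecting) has no reachable accepting pair and the difference is empty.
Hence every string in L(M1) is also in L(M2).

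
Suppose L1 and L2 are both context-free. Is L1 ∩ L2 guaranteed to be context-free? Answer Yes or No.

{aⁿbⁿcᵐ : m,n≥0} and {aᵐbⁿcⁿ : m,n≥0} are both context-free, but their intersection {aⁿbⁿcⁿ : n≥0} is not (pumping lemma).

No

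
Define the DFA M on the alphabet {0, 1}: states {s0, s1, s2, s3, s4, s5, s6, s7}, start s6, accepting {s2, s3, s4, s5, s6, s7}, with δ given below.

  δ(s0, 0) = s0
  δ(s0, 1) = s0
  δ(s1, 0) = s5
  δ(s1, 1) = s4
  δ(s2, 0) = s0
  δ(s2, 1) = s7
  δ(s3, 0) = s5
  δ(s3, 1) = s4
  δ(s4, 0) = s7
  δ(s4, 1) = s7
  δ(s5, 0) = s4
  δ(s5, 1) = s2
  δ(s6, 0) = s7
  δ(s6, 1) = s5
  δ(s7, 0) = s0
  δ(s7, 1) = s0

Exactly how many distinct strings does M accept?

8

The useful subgraph on states {s2, s4, s5, s6, s7} is acyclic, so L(M) is finite; the longest accepting path visits 4 useful states, giving maximum string length 3.
Counting accepting paths from s6 by length: 1 of length 0, 2 of length 1, 2 of length 2, 3 of length 3. Total 8.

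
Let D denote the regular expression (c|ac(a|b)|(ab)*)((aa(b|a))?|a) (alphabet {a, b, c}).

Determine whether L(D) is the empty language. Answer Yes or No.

The empty string ε matches the expression, so it belongs to L(D).
Since L(D) contains at least one string, it is not empty.

No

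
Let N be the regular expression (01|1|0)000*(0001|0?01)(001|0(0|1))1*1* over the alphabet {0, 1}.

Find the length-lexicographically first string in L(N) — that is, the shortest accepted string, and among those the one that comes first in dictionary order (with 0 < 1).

By inspection of the expression, no string of length less than 7 matches, and 0000100 is the lexicographically first match of length 7.

0000100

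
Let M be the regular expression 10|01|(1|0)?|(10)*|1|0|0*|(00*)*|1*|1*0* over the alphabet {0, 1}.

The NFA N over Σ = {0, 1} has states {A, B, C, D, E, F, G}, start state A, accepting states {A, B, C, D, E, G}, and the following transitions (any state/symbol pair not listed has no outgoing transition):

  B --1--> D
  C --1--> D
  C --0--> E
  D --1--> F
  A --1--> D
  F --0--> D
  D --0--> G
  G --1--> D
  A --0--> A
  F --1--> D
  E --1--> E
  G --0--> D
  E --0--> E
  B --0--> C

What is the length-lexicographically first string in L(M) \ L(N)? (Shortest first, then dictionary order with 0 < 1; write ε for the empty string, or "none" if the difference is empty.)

The string 11 is accepted by M but not by N.
No shorter string lies in the difference, and 11 is the lexicographically first length-2 string in L(M) \ L(N).

11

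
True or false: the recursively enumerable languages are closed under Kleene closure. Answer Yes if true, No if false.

Yes

Dovetail over all factorisations of the input into blocks and all step bounds, running the recogniser for L on every block of a factorisation; accept if some factorisation has all of its blocks accepted.
So the recursively enumerable languages are closed under Kleene star.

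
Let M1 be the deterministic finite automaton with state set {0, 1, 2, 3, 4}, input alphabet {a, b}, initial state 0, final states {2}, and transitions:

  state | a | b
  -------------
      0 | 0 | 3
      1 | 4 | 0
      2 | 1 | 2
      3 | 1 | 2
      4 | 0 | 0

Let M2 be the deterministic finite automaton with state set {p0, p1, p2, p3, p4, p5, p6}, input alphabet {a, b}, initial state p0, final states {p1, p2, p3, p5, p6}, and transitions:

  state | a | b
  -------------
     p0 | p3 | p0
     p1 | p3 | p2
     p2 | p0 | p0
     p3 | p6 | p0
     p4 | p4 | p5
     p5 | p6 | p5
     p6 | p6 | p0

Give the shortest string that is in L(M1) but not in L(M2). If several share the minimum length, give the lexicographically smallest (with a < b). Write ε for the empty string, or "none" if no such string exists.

bb

The string bb is accepted by M1 but not by M2.
No shorter string lies in the difference, and bb is the lexicographically first length-2 string in L(M1) \ L(M2).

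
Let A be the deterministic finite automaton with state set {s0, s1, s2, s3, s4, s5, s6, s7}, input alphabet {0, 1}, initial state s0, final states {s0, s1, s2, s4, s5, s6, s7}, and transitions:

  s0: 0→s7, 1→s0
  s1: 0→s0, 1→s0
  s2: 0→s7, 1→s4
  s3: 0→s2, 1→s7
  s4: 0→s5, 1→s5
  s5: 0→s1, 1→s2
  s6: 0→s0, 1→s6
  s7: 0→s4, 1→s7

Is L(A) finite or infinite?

State s0 is reachable from the start and can reach an accepting state, and it lies on the cycle s0 → s0.
Traversing that cycle any number of times yields accepted strings of unbounded length, so the language is infinite.

infinite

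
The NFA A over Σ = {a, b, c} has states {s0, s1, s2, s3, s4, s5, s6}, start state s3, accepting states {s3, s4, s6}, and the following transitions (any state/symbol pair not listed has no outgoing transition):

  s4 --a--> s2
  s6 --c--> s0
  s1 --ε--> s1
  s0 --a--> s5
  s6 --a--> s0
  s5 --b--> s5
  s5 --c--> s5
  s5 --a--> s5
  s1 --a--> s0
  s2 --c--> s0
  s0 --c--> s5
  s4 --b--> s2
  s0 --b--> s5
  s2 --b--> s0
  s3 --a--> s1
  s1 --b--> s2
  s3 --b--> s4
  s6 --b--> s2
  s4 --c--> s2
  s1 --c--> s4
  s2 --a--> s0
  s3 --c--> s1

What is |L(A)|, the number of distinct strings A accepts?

The useful subgraph on states {s1, s3, s4} is acyclic, so L(A) is finite; the longest accepting path visits 3 useful states, giving maximum string length 2.
Counting accepting paths from s3 by length: 1 of length 0, 1 of length 1, 2 of length 2. Total 4.

4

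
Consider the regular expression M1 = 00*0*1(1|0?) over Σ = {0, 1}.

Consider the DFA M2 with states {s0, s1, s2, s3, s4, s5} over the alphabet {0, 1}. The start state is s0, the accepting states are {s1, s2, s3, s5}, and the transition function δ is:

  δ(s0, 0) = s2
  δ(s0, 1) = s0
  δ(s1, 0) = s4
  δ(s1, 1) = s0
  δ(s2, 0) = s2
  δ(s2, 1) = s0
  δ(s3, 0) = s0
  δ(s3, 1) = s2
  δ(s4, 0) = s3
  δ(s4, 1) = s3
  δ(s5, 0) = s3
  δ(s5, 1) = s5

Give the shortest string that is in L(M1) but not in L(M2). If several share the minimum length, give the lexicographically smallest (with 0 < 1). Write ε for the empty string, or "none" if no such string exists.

01

The string 01 is accepted by M1 but not by M2.
No shorter string lies in the difference, and 01 is the lexicographically first length-2 string in L(M1) \ L(M2).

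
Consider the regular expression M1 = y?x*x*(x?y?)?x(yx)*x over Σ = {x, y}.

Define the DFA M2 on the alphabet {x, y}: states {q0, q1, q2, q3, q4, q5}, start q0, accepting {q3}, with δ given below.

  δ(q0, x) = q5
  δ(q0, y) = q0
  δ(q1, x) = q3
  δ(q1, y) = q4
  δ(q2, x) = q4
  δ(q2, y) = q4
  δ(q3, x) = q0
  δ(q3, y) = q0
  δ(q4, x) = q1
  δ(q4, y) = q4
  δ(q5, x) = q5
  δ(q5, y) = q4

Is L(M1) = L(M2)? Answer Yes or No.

The string xx is accepted by M1 but rejected by M2.
So L(M1) ≠ L(M2).

No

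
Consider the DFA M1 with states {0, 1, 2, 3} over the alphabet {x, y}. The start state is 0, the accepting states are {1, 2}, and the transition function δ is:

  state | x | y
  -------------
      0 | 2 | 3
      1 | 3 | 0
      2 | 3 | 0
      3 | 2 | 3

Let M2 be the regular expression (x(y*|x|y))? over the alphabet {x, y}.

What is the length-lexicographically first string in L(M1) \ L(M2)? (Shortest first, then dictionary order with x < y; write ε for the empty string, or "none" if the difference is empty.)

yx

The string yx is accepted by M1 but not by M2.
No shorter string lies in the difference, and yx is the lexicographically first length-2 string in L(M1) \ L(M2).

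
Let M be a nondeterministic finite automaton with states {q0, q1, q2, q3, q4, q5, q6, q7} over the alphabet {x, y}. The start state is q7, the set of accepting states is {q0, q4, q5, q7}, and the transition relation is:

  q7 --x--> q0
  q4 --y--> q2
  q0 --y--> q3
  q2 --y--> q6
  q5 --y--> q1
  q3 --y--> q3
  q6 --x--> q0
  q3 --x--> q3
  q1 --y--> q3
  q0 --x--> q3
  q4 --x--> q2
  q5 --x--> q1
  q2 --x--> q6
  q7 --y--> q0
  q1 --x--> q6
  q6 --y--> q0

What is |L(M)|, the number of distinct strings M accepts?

The useful subgraph on states {q0, q7} is acyclic, so L(M) is finite; the longest accepting path visits 2 useful states, giving maximum string length 1.
Counting accepting paths from q7 by length: 1 of length 0, 2 of length 1. Total 3.

3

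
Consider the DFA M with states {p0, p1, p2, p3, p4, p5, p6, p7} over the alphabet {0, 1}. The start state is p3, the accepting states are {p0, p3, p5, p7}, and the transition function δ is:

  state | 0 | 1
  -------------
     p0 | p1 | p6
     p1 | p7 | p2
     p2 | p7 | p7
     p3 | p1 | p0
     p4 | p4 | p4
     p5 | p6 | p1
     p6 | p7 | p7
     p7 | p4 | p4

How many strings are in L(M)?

10

The useful subgraph on states {p0, p1, p2, p3, p6, p7} is acyclic, so L(M) is finite; the longest accepting path visits 5 useful states, giving maximum string length 4.
Counting accepting paths from p3 by length: 1 of length 0, 1 of length 1, 1 of length 2, 5 of length 3, 2 of length 4. Total 10.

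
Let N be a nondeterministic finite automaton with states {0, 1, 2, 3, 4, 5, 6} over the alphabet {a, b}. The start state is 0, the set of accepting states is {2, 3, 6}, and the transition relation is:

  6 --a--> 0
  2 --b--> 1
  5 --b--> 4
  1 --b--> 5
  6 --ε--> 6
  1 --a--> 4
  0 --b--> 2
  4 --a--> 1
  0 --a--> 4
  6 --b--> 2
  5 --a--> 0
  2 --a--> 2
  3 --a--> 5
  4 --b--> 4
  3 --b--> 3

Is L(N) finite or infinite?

infinite

State 1 is reachable from the start and can reach an accepting state, and it lies on the cycle 1 → 4 → 1.
Traversing that cycle any number of times yields accepted strings of unbounded length, so the language is infinite.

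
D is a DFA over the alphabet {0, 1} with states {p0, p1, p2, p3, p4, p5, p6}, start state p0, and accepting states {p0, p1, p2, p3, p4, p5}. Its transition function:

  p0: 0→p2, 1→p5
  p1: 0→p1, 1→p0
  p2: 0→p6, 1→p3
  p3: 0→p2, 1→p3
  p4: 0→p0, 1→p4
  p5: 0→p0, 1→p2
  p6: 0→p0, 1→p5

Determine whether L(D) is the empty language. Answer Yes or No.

No

The empty string ε is accepted: the run p0 ends in the accepting state p0.
Since at least one string is accepted, L(D) is not empty.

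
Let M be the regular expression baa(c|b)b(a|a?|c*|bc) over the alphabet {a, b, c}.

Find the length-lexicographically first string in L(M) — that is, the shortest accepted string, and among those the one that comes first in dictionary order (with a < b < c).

baabb

By inspection of the expression, no string of length less than 5 matches, and baabb is the lexicographically first match of length 5.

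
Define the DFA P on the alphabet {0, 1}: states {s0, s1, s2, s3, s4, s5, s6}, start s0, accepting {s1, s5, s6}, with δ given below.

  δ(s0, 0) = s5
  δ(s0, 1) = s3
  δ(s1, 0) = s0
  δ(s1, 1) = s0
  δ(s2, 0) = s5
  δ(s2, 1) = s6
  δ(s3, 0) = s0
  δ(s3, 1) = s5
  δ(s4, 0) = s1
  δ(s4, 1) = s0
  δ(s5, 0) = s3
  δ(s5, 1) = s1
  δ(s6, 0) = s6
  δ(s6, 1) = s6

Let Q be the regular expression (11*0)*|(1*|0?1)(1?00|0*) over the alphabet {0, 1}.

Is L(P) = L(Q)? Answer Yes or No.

The string 001 is accepted by P but rejected by Q.
So L(P) ≠ L(Q).

No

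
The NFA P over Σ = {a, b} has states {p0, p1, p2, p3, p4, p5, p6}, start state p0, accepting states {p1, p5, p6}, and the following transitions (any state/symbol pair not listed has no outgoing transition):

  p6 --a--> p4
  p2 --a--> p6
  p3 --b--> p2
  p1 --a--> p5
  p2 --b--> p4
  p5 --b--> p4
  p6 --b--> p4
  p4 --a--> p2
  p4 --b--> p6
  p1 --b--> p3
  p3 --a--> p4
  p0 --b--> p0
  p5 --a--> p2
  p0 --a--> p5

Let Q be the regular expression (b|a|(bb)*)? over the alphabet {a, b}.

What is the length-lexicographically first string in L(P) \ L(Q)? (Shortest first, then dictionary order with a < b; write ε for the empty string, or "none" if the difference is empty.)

The string ba is accepted by P but not by Q.
No shorter string lies in the difference, and ba is the lexicographically first length-2 string in L(P) \ L(Q).

ba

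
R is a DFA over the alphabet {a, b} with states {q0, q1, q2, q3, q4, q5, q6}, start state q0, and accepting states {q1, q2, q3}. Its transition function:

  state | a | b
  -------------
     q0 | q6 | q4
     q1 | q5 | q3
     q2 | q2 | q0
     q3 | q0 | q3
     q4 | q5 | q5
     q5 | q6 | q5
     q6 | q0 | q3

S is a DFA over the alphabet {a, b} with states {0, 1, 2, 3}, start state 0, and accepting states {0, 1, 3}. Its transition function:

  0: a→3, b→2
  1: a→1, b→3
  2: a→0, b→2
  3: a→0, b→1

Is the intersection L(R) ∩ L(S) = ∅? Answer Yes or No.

No

The string ab is accepted by both R and S.
Hence L(R) ∩ L(S) ≠ ∅.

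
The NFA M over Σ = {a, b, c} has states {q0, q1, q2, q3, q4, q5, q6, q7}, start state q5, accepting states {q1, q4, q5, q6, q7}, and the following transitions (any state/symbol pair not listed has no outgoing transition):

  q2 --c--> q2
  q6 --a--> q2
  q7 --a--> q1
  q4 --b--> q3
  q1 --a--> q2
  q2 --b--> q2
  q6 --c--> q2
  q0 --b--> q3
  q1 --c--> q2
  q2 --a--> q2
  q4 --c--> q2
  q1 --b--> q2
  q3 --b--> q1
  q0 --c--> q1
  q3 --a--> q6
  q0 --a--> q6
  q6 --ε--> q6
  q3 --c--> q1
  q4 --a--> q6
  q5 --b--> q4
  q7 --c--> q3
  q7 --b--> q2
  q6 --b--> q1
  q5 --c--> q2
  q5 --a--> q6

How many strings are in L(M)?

10

The useful subgraph on states {q1, q3, q4, q5, q6} is acyclic, so L(M) is finite; the longest accepting path visits 5 useful states, giving maximum string length 4.
Counting accepting paths from q5 by length: 1 of length 0, 2 of length 1, 2 of length 2, 4 of length 3, 1 of length 4. Total 10.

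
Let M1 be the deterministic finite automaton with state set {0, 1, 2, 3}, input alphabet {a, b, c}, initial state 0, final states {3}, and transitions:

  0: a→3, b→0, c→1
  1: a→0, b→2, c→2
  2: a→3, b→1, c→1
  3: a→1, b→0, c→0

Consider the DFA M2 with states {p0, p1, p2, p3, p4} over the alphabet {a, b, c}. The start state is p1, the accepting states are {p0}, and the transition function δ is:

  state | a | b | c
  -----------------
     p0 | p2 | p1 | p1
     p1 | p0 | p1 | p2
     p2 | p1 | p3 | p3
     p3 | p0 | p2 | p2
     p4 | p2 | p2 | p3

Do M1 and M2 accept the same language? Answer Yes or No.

Exploring the product automaton M1 × M2 from the start pair (0, p1), following both machines on each input symbol, reaches 4 state pairs: (0, p1), (3, p0), (1, p2), (2, p3).
M1 accepts in {3} and M2 accepts in {p0}. In every reachable pair the two components are either both accepting — (3, p0) — or both non-accepting, so no string is accepted by exactly one of the machines: L(M1) \ L(M2) and L(M2) \ L(M1) are both empty.
Hence every string is accepted by M1 iff it is accepted by M2, and the two languages coincide.

Yes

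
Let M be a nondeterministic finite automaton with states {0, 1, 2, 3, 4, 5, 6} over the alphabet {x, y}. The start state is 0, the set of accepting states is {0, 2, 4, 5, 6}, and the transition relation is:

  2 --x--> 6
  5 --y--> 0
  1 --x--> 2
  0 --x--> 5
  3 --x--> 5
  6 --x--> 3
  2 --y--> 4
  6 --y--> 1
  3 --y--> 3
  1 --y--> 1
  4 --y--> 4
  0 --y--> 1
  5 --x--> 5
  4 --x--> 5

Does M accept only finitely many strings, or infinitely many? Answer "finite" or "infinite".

State 1 is reachable from the start and can reach an accepting state, and it lies on the cycle 1 → 1.
Traversing that cycle any number of times yields accepted strings of unbounded length, so the language is infinite.

infinite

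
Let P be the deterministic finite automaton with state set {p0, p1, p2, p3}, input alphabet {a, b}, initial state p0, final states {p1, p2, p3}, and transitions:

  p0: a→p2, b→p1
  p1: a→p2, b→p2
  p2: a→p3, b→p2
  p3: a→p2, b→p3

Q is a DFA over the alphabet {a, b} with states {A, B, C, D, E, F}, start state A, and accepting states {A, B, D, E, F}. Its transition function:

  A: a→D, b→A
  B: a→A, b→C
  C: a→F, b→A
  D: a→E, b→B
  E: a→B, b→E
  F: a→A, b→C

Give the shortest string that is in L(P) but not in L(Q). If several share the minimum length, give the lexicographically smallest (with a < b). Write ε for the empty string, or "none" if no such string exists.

abb

The string abb is accepted by P but not by Q.
No shorter string lies in the difference, and abb is the lexicographically first length-3 string in L(P) \ L(Q).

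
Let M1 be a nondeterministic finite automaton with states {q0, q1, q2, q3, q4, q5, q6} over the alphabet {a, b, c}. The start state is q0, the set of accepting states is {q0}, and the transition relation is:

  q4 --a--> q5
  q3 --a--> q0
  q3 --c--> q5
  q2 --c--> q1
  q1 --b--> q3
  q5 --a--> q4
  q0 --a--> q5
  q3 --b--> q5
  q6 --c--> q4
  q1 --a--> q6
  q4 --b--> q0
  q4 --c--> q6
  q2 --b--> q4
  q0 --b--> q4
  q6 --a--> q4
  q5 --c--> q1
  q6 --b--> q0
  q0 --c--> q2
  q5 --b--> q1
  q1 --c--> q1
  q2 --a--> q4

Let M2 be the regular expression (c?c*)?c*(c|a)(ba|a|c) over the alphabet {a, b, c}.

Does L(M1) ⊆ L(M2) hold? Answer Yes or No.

No

The empty string ε is in L(M1) but not in L(M2).
So L(M1) ⊄ L(M2).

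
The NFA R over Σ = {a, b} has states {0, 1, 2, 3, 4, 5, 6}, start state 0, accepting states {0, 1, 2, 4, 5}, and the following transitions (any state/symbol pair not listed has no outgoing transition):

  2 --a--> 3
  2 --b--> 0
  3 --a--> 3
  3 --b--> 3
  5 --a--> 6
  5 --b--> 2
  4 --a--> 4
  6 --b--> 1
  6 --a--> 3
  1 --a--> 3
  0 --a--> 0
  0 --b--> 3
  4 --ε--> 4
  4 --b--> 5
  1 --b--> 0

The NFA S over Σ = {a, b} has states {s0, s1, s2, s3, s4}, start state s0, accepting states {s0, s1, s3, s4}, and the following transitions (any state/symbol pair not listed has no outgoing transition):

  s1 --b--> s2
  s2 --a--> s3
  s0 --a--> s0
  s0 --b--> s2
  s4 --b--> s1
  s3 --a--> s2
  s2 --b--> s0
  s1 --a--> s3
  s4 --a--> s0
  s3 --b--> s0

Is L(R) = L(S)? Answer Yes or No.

No

The string ba is accepted by S but rejected by R.
So L(R) ≠ L(S).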